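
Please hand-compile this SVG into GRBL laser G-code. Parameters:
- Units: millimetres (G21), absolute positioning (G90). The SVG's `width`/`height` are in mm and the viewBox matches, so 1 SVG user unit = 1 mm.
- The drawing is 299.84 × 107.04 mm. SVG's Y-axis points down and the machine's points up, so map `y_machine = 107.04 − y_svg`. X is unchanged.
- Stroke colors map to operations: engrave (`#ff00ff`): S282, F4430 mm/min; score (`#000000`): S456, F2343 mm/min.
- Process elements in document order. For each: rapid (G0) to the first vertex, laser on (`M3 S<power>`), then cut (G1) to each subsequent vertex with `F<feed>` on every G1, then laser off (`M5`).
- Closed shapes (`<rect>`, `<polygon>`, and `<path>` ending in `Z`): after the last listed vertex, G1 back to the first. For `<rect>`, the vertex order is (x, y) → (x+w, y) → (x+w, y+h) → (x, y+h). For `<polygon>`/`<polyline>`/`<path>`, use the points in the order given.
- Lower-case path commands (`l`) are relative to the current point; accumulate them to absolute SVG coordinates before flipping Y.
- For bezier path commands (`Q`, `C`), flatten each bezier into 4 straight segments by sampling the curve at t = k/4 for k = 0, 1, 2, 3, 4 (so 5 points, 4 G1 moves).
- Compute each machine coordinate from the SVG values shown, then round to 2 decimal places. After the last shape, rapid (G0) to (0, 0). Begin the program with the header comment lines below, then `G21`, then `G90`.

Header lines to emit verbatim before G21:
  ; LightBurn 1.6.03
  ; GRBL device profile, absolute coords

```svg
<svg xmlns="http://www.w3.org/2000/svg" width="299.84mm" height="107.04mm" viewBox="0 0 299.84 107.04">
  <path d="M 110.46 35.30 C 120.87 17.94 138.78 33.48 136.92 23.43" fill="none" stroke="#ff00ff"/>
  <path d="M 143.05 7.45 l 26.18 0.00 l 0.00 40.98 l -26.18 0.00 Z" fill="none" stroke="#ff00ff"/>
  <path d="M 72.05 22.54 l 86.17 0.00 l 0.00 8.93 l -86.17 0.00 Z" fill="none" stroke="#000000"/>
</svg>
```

; LightBurn 1.6.03
; GRBL device profile, absolute coords
G21
G90
G0 X110.46 Y71.74
M3 S282
G1 X119.25 Y79.51 F4430
G1 X128.29 Y80.42 F4430
G1 X135.03 Y79.96 F4430
G1 X136.92 Y83.61 F4430
M5
G0 X143.05 Y99.59
M3 S282
G1 X169.23 Y99.59 F4430
G1 X169.23 Y58.61 F4430
G1 X143.05 Y58.61 F4430
G1 X143.05 Y99.59 F4430
M5
G0 X72.05 Y84.50
M3 S456
G1 X158.22 Y84.50 F2343
G1 X158.22 Y75.57 F2343
G1 X72.05 Y75.57 F2343
G1 X72.05 Y84.50 F2343
M5
G0 X0.00 Y0.00

1 u = 1 mm; y_m = 107.04 − y.

[1] `<path>` cubic bezier, #ff00ff→engrave S282 F4430: (110.46,71.74) → (119.25,79.51) → (128.29,80.42) → (135.03,79.96) → (136.92,83.61)

[2] `<path>` rectangle, #ff00ff→engrave S282 F4430: (143.05,99.59) → (169.23,99.59) → (169.23,58.61) → (143.05,58.61) → (143.05,99.59) (closed)

[3] `<path>` rectangle, #000000→score S456 F2343: (72.05,84.50) → (158.22,84.50) → (158.22,75.57) → (72.05,75.57) → (72.05,84.50) (closed)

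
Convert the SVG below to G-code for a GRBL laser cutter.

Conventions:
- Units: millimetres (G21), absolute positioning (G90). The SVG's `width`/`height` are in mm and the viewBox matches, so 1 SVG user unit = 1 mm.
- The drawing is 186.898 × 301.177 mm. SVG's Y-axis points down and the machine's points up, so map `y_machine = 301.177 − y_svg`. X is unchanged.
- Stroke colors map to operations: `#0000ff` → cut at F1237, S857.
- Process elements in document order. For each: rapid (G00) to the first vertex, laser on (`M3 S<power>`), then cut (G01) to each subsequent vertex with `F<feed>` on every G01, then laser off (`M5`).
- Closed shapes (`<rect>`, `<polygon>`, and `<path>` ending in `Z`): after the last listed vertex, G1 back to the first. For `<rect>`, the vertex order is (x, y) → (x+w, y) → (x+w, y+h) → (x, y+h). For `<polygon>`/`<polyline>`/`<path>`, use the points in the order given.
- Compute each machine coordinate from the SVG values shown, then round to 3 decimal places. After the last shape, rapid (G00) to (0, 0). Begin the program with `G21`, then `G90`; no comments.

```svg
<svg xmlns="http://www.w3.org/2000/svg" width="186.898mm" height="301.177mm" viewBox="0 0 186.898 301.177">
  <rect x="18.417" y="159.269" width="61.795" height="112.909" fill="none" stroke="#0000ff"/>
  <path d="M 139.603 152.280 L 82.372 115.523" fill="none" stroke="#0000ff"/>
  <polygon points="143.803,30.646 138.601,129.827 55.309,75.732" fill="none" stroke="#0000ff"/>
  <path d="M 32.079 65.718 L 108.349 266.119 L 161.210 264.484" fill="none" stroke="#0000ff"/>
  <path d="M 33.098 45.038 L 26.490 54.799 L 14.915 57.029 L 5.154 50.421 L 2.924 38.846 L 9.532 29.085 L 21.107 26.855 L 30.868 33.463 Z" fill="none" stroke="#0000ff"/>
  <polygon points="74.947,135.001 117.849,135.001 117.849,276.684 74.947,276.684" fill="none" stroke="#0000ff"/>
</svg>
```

1 u = 1 mm; y_m = 301.177 − y.

[1] `<rect>` rectangle, #0000ff→cut S857 F1237: (18.417,141.908) → (80.212,141.908) → (80.212,28.999) → (18.417,28.999) → (18.417,141.908) (closed)

[2] `<path>` line segment, #0000ff→cut S857 F1237: (139.603,148.897) → (82.372,185.654)

[3] `<polygon>` regular polygon, #0000ff→cut S857 F1237: (143.803,270.531) → (138.601,171.350) → (55.309,225.445) → (143.803,270.531) (closed)

[4] `<path>` open polyline, #0000ff→cut S857 F1237: (32.079,235.459) → (108.349,35.058) → (161.210,36.693)

[5] `<path>` regular polygon, #0000ff→cut S857 F1237: (33.098,256.139) → (26.490,246.378) → (14.915,244.148) → (5.154,250.756) → (2.924,262.331) → (9.532,272.092) → (21.107,274.322) → (30.868,267.714) → (33.098,256.139) (closed)

[6] `<polygon>` rectangle, #0000ff→cut S857 F1237: (74.947,166.176) → (117.849,166.176) → (117.849,24.493) → (74.947,24.493) → (74.947,166.176) (closed)

G21
G90
G00 X18.417 Y141.908
M3 S857
G01 X80.212 Y141.908 F1237
G01 X80.212 Y28.999 F1237
G01 X18.417 Y28.999 F1237
G01 X18.417 Y141.908 F1237
M5
G00 X139.603 Y148.897
M3 S857
G01 X82.372 Y185.654 F1237
M5
G00 X143.803 Y270.531
M3 S857
G01 X138.601 Y171.350 F1237
G01 X55.309 Y225.445 F1237
G01 X143.803 Y270.531 F1237
M5
G00 X32.079 Y235.459
M3 S857
G01 X108.349 Y35.058 F1237
G01 X161.210 Y36.693 F1237
M5
G00 X33.098 Y256.139
M3 S857
G01 X26.490 Y246.378 F1237
G01 X14.915 Y244.148 F1237
G01 X5.154 Y250.756 F1237
G01 X2.924 Y262.331 F1237
G01 X9.532 Y272.092 F1237
G01 X21.107 Y274.322 F1237
G01 X30.868 Y267.714 F1237
G01 X33.098 Y256.139 F1237
M5
G00 X74.947 Y166.176
M3 S857
G01 X117.849 Y166.176 F1237
G01 X117.849 Y24.493 F1237
G01 X74.947 Y24.493 F1237
G01 X74.947 Y166.176 F1237
M5
G00 X0.000 Y0.000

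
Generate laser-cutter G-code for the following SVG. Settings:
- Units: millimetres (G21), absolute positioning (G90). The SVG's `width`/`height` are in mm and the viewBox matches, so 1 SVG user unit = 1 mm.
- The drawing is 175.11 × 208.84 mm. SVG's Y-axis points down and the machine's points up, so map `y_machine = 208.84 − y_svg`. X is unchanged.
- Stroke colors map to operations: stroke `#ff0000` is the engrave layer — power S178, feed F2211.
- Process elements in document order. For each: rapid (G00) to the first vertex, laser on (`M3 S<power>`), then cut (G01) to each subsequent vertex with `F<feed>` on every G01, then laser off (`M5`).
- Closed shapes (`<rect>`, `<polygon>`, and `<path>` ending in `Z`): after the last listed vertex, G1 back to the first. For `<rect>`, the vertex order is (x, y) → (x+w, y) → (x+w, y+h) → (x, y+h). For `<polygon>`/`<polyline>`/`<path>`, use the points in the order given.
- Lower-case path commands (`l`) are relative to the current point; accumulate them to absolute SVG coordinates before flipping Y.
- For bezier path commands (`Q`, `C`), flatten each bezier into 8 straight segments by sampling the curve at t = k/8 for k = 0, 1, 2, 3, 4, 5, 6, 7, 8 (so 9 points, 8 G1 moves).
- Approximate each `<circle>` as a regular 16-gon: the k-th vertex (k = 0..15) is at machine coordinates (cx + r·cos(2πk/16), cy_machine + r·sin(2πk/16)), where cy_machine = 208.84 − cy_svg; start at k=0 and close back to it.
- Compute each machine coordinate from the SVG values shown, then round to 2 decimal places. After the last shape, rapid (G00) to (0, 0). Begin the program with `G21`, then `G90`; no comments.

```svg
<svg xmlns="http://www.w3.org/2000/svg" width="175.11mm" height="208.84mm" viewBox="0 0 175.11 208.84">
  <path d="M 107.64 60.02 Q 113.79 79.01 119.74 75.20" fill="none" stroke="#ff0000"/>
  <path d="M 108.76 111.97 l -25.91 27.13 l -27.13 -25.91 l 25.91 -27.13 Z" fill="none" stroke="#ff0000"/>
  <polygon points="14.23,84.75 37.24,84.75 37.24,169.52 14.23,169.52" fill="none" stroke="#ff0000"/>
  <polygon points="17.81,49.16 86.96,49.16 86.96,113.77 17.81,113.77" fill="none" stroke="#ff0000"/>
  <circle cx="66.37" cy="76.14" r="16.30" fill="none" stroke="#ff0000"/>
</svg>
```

G21
G90
G00 X107.64 Y148.82
M3 S178
G01 X109.17 Y144.43 F2211
G01 X110.70 Y140.75 F2211
G01 X112.22 Y137.78 F2211
G01 X113.74 Y135.53 F2211
G01 X115.25 Y133.99 F2211
G01 X116.75 Y133.16 F2211
G01 X118.25 Y133.04 F2211
G01 X119.74 Y133.64 F2211
M5
G00 X108.76 Y96.87
M3 S178
G01 X82.85 Y69.74 F2211
G01 X55.72 Y95.65 F2211
G01 X81.63 Y122.78 F2211
G01 X108.76 Y96.87 F2211
M5
G00 X14.23 Y124.09
M3 S178
G01 X37.24 Y124.09 F2211
G01 X37.24 Y39.32 F2211
G01 X14.23 Y39.32 F2211
G01 X14.23 Y124.09 F2211
M5
G00 X17.81 Y159.68
M3 S178
G01 X86.96 Y159.68 F2211
G01 X86.96 Y95.07 F2211
G01 X17.81 Y95.07 F2211
G01 X17.81 Y159.68 F2211
M5
G00 X82.67 Y132.70
M3 S178
G01 X81.43 Y138.94 F2211
G01 X77.90 Y144.23 F2211
G01 X72.61 Y147.76 F2211
G01 X66.37 Y149.00 F2211
G01 X60.13 Y147.76 F2211
G01 X54.84 Y144.23 F2211
G01 X51.31 Y138.94 F2211
G01 X50.07 Y132.70 F2211
G01 X51.31 Y126.46 F2211
G01 X54.84 Y121.17 F2211
G01 X60.13 Y117.64 F2211
G01 X66.37 Y116.40 F2211
G01 X72.61 Y117.64 F2211
G01 X77.90 Y121.17 F2211
G01 X81.43 Y126.46 F2211
G01 X82.67 Y132.70 F2211
M5
G00 X0.00 Y0.00

1 u = 1 mm; y_m = 208.84 − y.

[1] `<path>` quadratic bezier, #ff0000→engrave S178 F2211: (107.64,148.82) → (109.17,144.43) → (110.70,140.75) → (112.22,137.78) → (113.74,135.53) → (115.25,133.99) → (116.75,133.16) → (118.25,133.04) → (119.74,133.64)

[2] `<path>` regular polygon, #ff0000→engrave S178 F2211: (108.76,96.87) → (82.85,69.74) → (55.72,95.65) → (81.63,122.78) → (108.76,96.87) (closed)

[3] `<polygon>` rectangle, #ff0000→engrave S178 F2211: (14.23,124.09) → (37.24,124.09) → (37.24,39.32) → (14.23,39.32) → (14.23,124.09) (closed)

[4] `<polygon>` rectangle, #ff0000→engrave S178 F2211: (17.81,159.68) → (86.96,159.68) → (86.96,95.07) → (17.81,95.07) → (17.81,159.68) (closed)

[5] `<circle>` circle, #ff0000→engrave S178 F2211: (82.67,132.70) → (81.43,138.94) → (77.90,144.23) → (72.61,147.76) → (66.37,149.00) → (60.13,147.76) → (54.84,144.23) → (51.31,138.94) → (50.07,132.70) → (51.31,126.46) → (54.84,121.17) → (60.13,117.64) → (66.37,116.40) → (72.61,117.64) → (77.90,121.17) → (81.43,126.46) → (82.67,132.70) (closed)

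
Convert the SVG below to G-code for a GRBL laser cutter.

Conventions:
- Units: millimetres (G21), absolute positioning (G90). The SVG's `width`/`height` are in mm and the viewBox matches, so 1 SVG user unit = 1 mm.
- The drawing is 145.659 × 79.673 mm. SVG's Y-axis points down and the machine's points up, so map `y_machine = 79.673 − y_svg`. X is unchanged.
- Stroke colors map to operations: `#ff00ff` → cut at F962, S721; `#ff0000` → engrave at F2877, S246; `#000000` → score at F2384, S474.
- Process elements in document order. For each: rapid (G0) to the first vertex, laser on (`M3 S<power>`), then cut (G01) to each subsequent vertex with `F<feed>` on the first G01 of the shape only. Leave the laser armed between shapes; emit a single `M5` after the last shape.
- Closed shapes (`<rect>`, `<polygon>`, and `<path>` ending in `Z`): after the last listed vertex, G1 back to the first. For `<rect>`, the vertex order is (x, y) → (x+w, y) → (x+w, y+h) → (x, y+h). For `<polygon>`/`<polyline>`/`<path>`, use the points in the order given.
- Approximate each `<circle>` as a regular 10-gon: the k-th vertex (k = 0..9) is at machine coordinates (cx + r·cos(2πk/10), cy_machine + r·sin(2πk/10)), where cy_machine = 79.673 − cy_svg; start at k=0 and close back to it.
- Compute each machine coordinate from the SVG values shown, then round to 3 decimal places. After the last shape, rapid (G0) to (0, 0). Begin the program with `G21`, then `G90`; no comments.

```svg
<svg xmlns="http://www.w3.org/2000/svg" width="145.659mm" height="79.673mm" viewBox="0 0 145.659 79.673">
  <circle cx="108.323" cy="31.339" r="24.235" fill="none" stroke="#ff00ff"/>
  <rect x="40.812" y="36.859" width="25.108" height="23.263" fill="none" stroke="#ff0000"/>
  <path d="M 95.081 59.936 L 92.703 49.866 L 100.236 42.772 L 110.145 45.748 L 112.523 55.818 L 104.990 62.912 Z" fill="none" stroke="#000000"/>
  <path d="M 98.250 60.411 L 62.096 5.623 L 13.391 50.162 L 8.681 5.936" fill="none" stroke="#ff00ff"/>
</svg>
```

G21
G90
G0 X132.558 Y48.334
M3 S721
G01 X127.930 Y62.579 F962
G01 X115.812 Y71.383
G01 X100.834 Y71.383
G01 X88.716 Y62.579
G01 X84.088 Y48.334
G01 X88.716 Y34.089
G01 X100.834 Y25.285
G01 X115.812 Y25.285
G01 X127.930 Y34.089
G01 X132.558 Y48.334
G0 X40.812 Y42.814
M3 S246
G01 X65.920 Y42.814 F2877
G01 X65.920 Y19.551
G01 X40.812 Y19.551
G01 X40.812 Y42.814
G0 X95.081 Y19.737
M3 S474
G01 X92.703 Y29.807 F2384
G01 X100.236 Y36.901
G01 X110.145 Y33.925
G01 X112.523 Y23.855
G01 X104.990 Y16.761
G01 X95.081 Y19.737
G0 X98.250 Y19.262
M3 S721
G01 X62.096 Y74.050 F962
G01 X13.391 Y29.511
G01 X8.681 Y73.737
M5
G0 X0.000 Y0.000

Since the viewBox matches the mm dimensions, user units are millimetres directly. The only transform is the Y-flip y_m = 79.673 − y_svg.

Shape 1 is a circle drawn with `<circle>`. Its stroke #ff00ff means cut at S721, F962. After flipping Y the toolpath is (132.558,48.334) → (127.930,62.579) → (115.812,71.383) → (100.834,71.383) → (88.716,62.579) → (84.088,48.334) → (88.716,34.089) → (100.834,25.285) → (115.812,25.285) → (127.930,34.089) → (132.558,48.334), returning to the start.

Shape 2 is a rectangle drawn with `<rect>`. Its stroke #ff0000 means engrave at S246, F2877. After flipping Y the toolpath is (40.812,42.814) → (65.920,42.814) → (65.920,19.551) → (40.812,19.551) → (40.812,42.814), returning to the start.

Shape 3 is a regular polygon drawn with `<path>`. Its stroke #000000 means score at S474, F2384. After flipping Y the toolpath is (95.081,19.737) → (92.703,29.807) → (100.236,36.901) → (110.145,33.925) → (112.523,23.855) → (104.990,16.761) → (95.081,19.737), returning to the start.

Shape 4 is a open polyline drawn with `<path>`. Its stroke #ff00ff means cut at S721, F962. After flipping Y the toolpath is (98.250,19.262) → (62.096,74.050) → (13.391,29.511) → (8.681,73.737).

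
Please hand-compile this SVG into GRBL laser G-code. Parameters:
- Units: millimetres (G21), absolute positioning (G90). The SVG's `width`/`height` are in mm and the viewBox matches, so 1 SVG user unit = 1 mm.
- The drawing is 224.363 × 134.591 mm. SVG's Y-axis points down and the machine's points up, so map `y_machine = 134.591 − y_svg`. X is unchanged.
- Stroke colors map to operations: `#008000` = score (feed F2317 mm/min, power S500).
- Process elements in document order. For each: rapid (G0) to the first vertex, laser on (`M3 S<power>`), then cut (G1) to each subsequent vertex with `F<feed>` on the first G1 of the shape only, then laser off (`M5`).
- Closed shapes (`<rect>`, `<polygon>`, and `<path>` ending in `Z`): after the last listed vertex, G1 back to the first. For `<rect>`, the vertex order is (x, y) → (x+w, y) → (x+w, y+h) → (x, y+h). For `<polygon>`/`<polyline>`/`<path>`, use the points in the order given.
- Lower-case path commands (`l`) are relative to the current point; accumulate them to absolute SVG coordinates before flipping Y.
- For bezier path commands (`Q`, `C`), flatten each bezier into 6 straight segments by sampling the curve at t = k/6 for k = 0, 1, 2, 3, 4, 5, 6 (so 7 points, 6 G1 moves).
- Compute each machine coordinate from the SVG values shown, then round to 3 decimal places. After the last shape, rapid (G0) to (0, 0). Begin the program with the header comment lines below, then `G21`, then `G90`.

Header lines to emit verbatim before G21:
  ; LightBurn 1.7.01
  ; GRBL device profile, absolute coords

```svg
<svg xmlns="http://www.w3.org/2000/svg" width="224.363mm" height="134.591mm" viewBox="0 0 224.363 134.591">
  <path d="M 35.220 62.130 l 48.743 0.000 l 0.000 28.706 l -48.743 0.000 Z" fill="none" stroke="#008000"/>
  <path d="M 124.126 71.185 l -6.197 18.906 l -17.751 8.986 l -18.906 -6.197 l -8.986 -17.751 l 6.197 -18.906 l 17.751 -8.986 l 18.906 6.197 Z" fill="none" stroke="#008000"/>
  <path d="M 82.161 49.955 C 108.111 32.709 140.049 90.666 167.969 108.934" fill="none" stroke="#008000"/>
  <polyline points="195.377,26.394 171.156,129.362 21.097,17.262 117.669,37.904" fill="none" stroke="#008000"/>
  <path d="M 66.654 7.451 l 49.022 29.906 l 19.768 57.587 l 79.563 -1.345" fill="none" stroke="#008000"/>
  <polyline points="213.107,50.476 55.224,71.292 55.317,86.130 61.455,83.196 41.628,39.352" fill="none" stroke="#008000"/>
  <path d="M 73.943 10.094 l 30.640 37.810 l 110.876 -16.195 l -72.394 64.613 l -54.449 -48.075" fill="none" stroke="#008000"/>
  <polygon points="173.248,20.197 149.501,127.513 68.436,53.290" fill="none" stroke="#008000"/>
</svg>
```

; LightBurn 1.7.01
; GRBL device profile, absolute coords
G21
G90
G0 X35.220 Y72.461
M3 S500
G1 X83.963 Y72.461 F2317
G1 X83.963 Y43.755
G1 X35.220 Y43.755
G1 X35.220 Y72.461
M5
G0 X124.126 Y63.406
M3 S500
G1 X117.929 Y44.500 F2317
G1 X100.178 Y35.514
G1 X81.272 Y41.711
G1 X72.286 Y59.462
G1 X78.483 Y78.368
G1 X96.234 Y87.354
G1 X115.140 Y81.157
G1 X124.126 Y63.406
M5
G0 X82.161 Y84.636
M3 S500
G1 X95.589 Y87.524 F2317
G1 X109.736 Y81.070
G1 X124.326 Y68.464
G1 X139.080 Y52.899
G1 X153.720 Y37.567
G1 X167.969 Y25.657
M5
G0 X195.377 Y108.197
M3 S500
G1 X171.156 Y5.229 F2317
G1 X21.097 Y117.329
G1 X117.669 Y96.687
M5
G0 X66.654 Y127.140
M3 S500
G1 X115.676 Y97.234 F2317
G1 X135.444 Y39.647
G1 X215.007 Y40.992
M5
G0 X213.107 Y84.115
M3 S500
G1 X55.224 Y63.299 F2317
G1 X55.317 Y48.461
G1 X61.455 Y51.395
G1 X41.628 Y95.239
M5
G0 X73.943 Y124.497
M3 S500
G1 X104.583 Y86.687 F2317
G1 X215.459 Y102.882
G1 X143.065 Y38.269
G1 X88.616 Y86.344
M5
G0 X173.248 Y114.394
M3 S500
G1 X149.501 Y7.078 F2317
G1 X68.436 Y81.301
G1 X173.248 Y114.394
M5
G0 X0.000 Y0.000

viewBox `0 0 224.363 134.591` with mm width/height → 1 unit = 1 mm. Flip: y_m = 134.591 − y_svg.

**Shape 1** — `<path>` rectangle, stroke `#008000` → score (S500, F2317). Machine vertices: (35.220,72.461) → (83.963,72.461) → (83.963,43.755) → (35.220,43.755) → (35.220,72.461). Closed: final G1 returns to the first vertex.

**Shape 2** — `<path>` regular polygon, stroke `#008000` → score (S500, F2317). Machine vertices: (124.126,63.406) → (117.929,44.500) → (100.178,35.514) → (81.272,41.711) → (72.286,59.462) → (78.483,78.368) → (96.234,87.354) → (115.140,81.157) → (124.126,63.406). Closed: final G1 returns to the first vertex.

**Shape 3** — `<path>` cubic bezier, stroke `#008000` → score (S500, F2317). Control points (SVG): P0=(82.161,49.955), P1=(108.111,32.709), P2=(140.049,90.666), P3=(167.969,108.934); sampled at t=k/6. Machine vertices: (82.161,84.636) → (95.589,87.524) → (109.736,81.070) → (124.326,68.464) → (139.080,52.899) → (153.720,37.567) → (167.969,25.657). Open path.

**Shape 4** — `<polyline>` open polyline, stroke `#008000` → score (S500, F2317). Machine vertices: (195.377,108.197) → (171.156,5.229) → (21.097,117.329) → (117.669,96.687). Open path.

**Shape 5** — `<path>` open polyline, stroke `#008000` → score (S500, F2317). Machine vertices: (66.654,127.140) → (115.676,97.234) → (135.444,39.647) → (215.007,40.992). Open path.

**Shape 6** — `<polyline>` open polyline, stroke `#008000` → score (S500, F2317). Machine vertices: (213.107,84.115) → (55.224,63.299) → (55.317,48.461) → (61.455,51.395) → (41.628,95.239). Open path.

**Shape 7** — `<path>` open polyline, stroke `#008000` → score (S500, F2317). Machine vertices: (73.943,124.497) → (104.583,86.687) → (215.459,102.882) → (143.065,38.269) → (88.616,86.344). Open path.

**Shape 8** — `<polygon>` regular polygon, stroke `#008000` → score (S500, F2317). Machine vertices: (173.248,114.394) → (149.501,7.078) → (68.436,81.301) → (173.248,114.394). Closed: final G1 returns to the first vertex.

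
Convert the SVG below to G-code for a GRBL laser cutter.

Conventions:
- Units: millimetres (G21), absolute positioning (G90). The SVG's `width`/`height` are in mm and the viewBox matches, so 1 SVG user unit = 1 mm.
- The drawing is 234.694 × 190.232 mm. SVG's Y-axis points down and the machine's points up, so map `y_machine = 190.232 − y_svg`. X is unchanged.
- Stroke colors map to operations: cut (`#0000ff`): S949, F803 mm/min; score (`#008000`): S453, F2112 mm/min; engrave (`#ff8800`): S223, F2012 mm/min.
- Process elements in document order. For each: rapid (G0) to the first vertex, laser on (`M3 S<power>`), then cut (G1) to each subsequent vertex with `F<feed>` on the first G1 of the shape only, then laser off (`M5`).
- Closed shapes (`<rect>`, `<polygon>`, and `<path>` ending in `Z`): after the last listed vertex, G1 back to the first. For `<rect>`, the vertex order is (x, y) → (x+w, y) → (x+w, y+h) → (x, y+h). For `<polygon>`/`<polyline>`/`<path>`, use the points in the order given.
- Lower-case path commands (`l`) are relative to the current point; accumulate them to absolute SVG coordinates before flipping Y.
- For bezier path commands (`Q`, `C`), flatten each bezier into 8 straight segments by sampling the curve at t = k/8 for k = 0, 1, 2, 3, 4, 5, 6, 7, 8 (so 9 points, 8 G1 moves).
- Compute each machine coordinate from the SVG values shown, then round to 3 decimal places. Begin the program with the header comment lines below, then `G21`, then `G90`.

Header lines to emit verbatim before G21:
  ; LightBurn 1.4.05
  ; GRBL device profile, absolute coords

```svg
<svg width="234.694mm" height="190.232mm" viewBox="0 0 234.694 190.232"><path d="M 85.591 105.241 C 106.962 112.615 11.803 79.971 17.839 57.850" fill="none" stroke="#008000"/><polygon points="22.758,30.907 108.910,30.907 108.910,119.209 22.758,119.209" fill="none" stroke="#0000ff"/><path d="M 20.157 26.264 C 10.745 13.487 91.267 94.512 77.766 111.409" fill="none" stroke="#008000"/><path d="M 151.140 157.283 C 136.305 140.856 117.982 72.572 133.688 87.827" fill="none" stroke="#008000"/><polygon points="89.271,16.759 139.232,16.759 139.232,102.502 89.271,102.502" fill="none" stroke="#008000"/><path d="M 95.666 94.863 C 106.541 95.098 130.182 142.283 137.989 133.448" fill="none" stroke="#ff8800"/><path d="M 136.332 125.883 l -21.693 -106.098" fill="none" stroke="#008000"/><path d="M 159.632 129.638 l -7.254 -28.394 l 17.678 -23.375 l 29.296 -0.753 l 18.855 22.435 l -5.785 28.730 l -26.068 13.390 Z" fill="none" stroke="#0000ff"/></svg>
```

viewBox `0 0 234.694 190.232` with mm width/height → 1 unit = 1 mm. Flip: y_m = 190.232 − y_svg.

**Shape 1** — `<path>` cubic bezier, stroke `#008000` → score (S453, F2112). Control points (SVG): P0=(85.591,105.241), P1=(106.962,112.615), P2=(11.803,79.971), P3=(17.839,57.850); sampled at t=k/8. Machine vertices: (85.591,84.991) → (88.568,84.003) → (83.172,86.174) → (71.954,90.913) → (57.466,97.626) → (42.259,105.722) → (28.884,114.608) → (19.894,123.692) → (17.839,132.382). Open path.

**Shape 2** — `<polygon>` rectangle, stroke `#0000ff` → cut (S949, F803). Machine vertices: (22.758,159.325) → (108.910,159.325) → (108.910,71.023) → (22.758,71.023) → (22.758,159.325). Closed: final G1 returns to the first vertex.

**Shape 3** — `<path>` cubic bezier, stroke `#008000` → score (S453, F2112). Control points (SVG): P0=(20.157,26.264), P1=(10.745,13.487), P2=(91.267,94.512), P3=(77.766,111.409); sampled at t=k/8. Machine vertices: (20.157,163.968) → (20.484,164.671) → (27.086,158.431) → (37.809,147.098) → (50.495,132.523) → (62.990,116.558) → (73.137,101.052) → (78.781,87.857) → (77.766,78.823). Open path.

**Shape 4** — `<path>` cubic bezier, stroke `#008000` → score (S453, F2112). Control points (SVG): P0=(151.140,157.283), P1=(136.305,140.856), P2=(117.982,72.572), P3=(133.688,87.827); sampled at t=k/8. Machine vertices: (151.140,32.949) → (145.487,41.275) → (139.946,52.877) → (134.958,66.167) → (130.961,79.558) → (128.396,91.464) → (127.703,100.298) → (129.320,104.474) → (133.688,102.405). Open path.

**Shape 5** — `<polygon>` rectangle, stroke `#008000` → score (S453, F2112). Machine vertices: (89.271,173.473) → (139.232,173.473) → (139.232,87.730) → (89.271,87.730) → (89.271,173.473). Closed: final G1 returns to the first vertex.

**Shape 6** — `<path>` cubic bezier, stroke `#ff8800` → engrave (S223, F2012). Control points (SVG): P0=(95.666,94.863), P1=(106.541,95.098), P2=(130.182,142.283), P3=(137.989,133.448); sampled at t=k/8. Machine vertices: (95.666,95.369) → (100.287,93.281) → (105.769,87.999) → (111.778,80.728) → (117.978,72.675) → (124.034,65.048) → (129.612,59.053) → (134.375,55.896) → (137.989,56.784). Open path.

**Shape 7** — `<path>` line segment, stroke `#008000` → score (S453, F2112). Machine vertices: (136.332,64.349) → (114.639,170.447). Open path.

**Shape 8** — `<path>` regular polygon, stroke `#0000ff` → cut (S949, F803). Machine vertices: (159.632,60.594) → (152.378,88.988) → (170.056,112.363) → (199.352,113.116) → (218.207,90.681) → (212.422,61.951) → (186.354,48.561) → (159.632,60.594). Closed: final G1 returns to the first vertex.

; LightBurn 1.4.05
; GRBL device profile, absolute coords
G21
G90
G0 X85.591 Y84.991
M3 S453
G1 X88.568 Y84.003 F2112
G1 X83.172 Y86.174
G1 X71.954 Y90.913
G1 X57.466 Y97.626
G1 X42.259 Y105.722
G1 X28.884 Y114.608
G1 X19.894 Y123.692
G1 X17.839 Y132.382
M5
G0 X22.758 Y159.325
M3 S949
G1 X108.910 Y159.325 F803
G1 X108.910 Y71.023
G1 X22.758 Y71.023
G1 X22.758 Y159.325
M5
G0 X20.157 Y163.968
M3 S453
G1 X20.484 Y164.671 F2112
G1 X27.086 Y158.431
G1 X37.809 Y147.098
G1 X50.495 Y132.523
G1 X62.990 Y116.558
G1 X73.137 Y101.052
G1 X78.781 Y87.857
G1 X77.766 Y78.823
M5
G0 X151.140 Y32.949
M3 S453
G1 X145.487 Y41.275 F2112
G1 X139.946 Y52.877
G1 X134.958 Y66.167
G1 X130.961 Y79.558
G1 X128.396 Y91.464
G1 X127.703 Y100.298
G1 X129.320 Y104.474
G1 X133.688 Y102.405
M5
G0 X89.271 Y173.473
M3 S453
G1 X139.232 Y173.473 F2112
G1 X139.232 Y87.730
G1 X89.271 Y87.730
G1 X89.271 Y173.473
M5
G0 X95.666 Y95.369
M3 S223
G1 X100.287 Y93.281 F2012
G1 X105.769 Y87.999
G1 X111.778 Y80.728
G1 X117.978 Y72.675
G1 X124.034 Y65.048
G1 X129.612 Y59.053
G1 X134.375 Y55.896
G1 X137.989 Y56.784
M5
G0 X136.332 Y64.349
M3 S453
G1 X114.639 Y170.447 F2112
M5
G0 X159.632 Y60.594
M3 S949
G1 X152.378 Y88.988 F803
G1 X170.056 Y112.363
G1 X199.352 Y113.116
G1 X218.207 Y90.681
G1 X212.422 Y61.951
G1 X186.354 Y48.561
G1 X159.632 Y60.594
M5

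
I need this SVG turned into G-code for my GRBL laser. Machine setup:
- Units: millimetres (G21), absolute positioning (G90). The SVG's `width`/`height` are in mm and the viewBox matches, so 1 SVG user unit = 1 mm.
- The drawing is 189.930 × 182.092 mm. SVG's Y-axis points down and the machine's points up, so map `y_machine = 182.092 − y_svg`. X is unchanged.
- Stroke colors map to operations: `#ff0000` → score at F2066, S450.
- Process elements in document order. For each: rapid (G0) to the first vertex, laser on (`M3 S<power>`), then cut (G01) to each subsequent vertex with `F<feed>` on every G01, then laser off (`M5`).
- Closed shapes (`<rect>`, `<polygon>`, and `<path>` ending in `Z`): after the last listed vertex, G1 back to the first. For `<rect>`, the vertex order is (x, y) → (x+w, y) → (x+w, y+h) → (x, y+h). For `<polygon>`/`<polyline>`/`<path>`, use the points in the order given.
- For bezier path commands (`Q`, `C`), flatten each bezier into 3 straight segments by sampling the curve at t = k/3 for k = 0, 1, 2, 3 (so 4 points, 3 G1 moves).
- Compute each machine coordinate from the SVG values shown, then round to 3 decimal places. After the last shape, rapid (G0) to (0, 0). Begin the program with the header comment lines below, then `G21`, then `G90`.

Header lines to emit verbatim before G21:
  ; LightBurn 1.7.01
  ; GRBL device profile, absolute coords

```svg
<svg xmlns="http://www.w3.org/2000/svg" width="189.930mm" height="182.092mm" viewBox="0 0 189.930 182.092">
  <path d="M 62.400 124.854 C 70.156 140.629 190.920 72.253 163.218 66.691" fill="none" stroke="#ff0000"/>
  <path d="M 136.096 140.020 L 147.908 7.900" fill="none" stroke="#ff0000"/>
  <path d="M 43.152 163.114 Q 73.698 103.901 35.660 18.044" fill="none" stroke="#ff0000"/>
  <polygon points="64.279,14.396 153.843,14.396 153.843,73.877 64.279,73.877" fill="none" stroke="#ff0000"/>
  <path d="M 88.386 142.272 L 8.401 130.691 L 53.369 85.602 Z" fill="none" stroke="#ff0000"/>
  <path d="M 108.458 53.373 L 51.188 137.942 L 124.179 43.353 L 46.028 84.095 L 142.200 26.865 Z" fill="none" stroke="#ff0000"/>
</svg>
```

; LightBurn 1.7.01
; GRBL device profile, absolute coords
G21
G90
G0 X62.400 Y57.238
M3 S450
G01 X98.141 Y64.070 F2066
G01 X151.116 Y94.344 F2066
G01 X163.218 Y115.401 F2066
M5
G0 X136.096 Y42.072
M3 S450
G01 X147.908 Y174.192 F2066
M5
G0 X43.152 Y18.978
M3 S450
G01 X55.896 Y61.414 F2066
G01 X53.398 Y109.770 F2066
G01 X35.660 Y164.048 F2066
M5
G0 X64.279 Y167.696
M3 S450
G01 X153.843 Y167.696 F2066
G01 X153.843 Y108.215 F2066
G01 X64.279 Y108.215 F2066
G01 X64.279 Y167.696 F2066
M5
G0 X88.386 Y39.820
M3 S450
G01 X8.401 Y51.401 F2066
G01 X53.369 Y96.490 F2066
G01 X88.386 Y39.820 F2066
M5
G0 X108.458 Y128.719
M3 S450
G01 X51.188 Y44.150 F2066
G01 X124.179 Y138.739 F2066
G01 X46.028 Y97.997 F2066
G01 X142.200 Y155.227 F2066
G01 X108.458 Y128.719 F2066
M5
G0 X0.000 Y0.000

Since the viewBox matches the mm dimensions, user units are millimetres directly. The only transform is the Y-flip y_m = 182.092 − y_svg.

Shape 1 is a cubic bezier drawn with `<path>`. Its stroke #ff0000 means score at S450, F2066. After flipping Y the toolpath is (62.400,57.238) → (98.141,64.070) → (151.116,94.344) → (163.218,115.401).

Shape 2 is a line segment drawn with `<path>`. Its stroke #ff0000 means score at S450, F2066. After flipping Y the toolpath is (136.096,42.072) → (147.908,174.192).

Shape 3 is a quadratic bezier drawn with `<path>`. Its stroke #ff0000 means score at S450, F2066. After flipping Y the toolpath is (43.152,18.978) → (55.896,61.414) → (53.398,109.770) → (35.660,164.048).

Shape 4 is a rectangle drawn with `<polygon>`. Its stroke #ff0000 means score at S450, F2066. After flipping Y the toolpath is (64.279,167.696) → (153.843,167.696) → (153.843,108.215) → (64.279,108.215) → (64.279,167.696), returning to the start.

Shape 5 is a closed polygon drawn with `<path>`. Its stroke #ff0000 means score at S450, F2066. After flipping Y the toolpath is (88.386,39.820) → (8.401,51.401) → (53.369,96.490) → (88.386,39.820), returning to the start.

Shape 6 is a closed polygon drawn with `<path>`. Its stroke #ff0000 means score at S450, F2066. After flipping Y the toolpath is (108.458,128.719) → (51.188,44.150) → (124.179,138.739) → (46.028,97.997) → (142.200,155.227) → (108.458,128.719), returning to the start.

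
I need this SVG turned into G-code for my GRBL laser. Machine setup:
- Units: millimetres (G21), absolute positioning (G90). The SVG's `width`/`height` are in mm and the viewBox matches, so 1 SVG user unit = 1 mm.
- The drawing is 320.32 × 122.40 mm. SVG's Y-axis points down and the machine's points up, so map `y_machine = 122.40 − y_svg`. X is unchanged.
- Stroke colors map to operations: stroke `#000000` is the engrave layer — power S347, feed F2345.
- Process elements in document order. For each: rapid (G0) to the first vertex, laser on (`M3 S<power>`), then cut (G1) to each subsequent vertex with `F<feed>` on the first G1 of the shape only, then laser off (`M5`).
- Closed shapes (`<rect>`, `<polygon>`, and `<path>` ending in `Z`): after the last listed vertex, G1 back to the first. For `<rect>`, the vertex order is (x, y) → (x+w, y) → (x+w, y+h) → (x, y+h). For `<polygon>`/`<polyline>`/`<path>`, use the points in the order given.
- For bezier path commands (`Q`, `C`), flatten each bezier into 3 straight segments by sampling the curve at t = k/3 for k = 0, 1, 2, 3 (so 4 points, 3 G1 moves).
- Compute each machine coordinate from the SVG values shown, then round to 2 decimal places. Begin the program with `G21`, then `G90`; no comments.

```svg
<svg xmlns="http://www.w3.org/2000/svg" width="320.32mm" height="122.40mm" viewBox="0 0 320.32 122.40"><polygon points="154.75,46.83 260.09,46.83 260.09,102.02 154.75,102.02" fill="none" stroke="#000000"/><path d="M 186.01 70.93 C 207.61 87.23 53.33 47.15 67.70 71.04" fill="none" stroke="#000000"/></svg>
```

G21
G90
G0 X154.75 Y75.57
M3 S347
G1 X260.09 Y75.57 F2345
G1 X260.09 Y20.38
G1 X154.75 Y20.38
G1 X154.75 Y75.57
M5
G0 X186.01 Y51.47
M3 S347
G1 X161.74 Y49.51 F2345
G1 X96.79 Y58.38
G1 X67.70 Y51.36
M5

Since the viewBox matches the mm dimensions, user units are millimetres directly. The only transform is the Y-flip y_m = 122.40 − y_svg.

Shape 1 is a rectangle drawn with `<polygon>`. Its stroke #000000 means engrave at S347, F2345. After flipping Y the toolpath is (154.75,75.57) → (260.09,75.57) → (260.09,20.38) → (154.75,20.38) → (154.75,75.57), returning to the start.

Shape 2 is a cubic bezier drawn with `<path>`. Its stroke #000000 means engrave at S347, F2345. After flipping Y the toolpath is (186.01,51.47) → (161.74,49.51) → (96.79,58.38) → (67.70,51.36).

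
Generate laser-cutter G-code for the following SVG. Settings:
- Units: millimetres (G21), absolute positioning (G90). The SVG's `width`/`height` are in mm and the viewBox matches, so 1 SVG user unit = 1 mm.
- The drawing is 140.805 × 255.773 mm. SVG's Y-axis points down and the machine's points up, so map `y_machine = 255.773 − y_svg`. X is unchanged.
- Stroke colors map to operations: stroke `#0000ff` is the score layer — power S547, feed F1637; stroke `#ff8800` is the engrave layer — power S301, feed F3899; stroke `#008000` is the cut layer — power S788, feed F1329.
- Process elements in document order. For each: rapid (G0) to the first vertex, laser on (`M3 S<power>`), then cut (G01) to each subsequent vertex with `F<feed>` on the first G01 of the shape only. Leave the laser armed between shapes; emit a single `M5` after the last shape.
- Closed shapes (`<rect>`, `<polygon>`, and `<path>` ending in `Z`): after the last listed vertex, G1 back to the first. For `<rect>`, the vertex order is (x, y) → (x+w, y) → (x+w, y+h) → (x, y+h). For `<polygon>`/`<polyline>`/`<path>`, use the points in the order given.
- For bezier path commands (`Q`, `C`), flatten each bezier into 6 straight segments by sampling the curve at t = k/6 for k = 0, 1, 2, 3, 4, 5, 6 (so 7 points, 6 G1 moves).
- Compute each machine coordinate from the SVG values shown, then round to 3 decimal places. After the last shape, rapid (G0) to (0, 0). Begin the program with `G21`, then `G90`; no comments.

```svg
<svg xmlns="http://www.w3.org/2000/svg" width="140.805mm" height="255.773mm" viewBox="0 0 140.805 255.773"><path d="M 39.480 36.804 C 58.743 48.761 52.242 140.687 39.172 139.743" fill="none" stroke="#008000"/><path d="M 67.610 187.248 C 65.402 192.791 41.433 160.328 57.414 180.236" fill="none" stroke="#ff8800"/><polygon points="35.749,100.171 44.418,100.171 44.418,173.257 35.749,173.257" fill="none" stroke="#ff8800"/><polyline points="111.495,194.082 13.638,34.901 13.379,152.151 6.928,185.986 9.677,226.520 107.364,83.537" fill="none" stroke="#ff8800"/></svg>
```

1 u = 1 mm; y_m = 255.773 − y.

[1] `<path>` cubic bezier, #008000→cut S788 F1329: (39.480,218.969) → (47.053,207.127) → (50.866,186.757) → (51.451,162.662) → (49.341,139.641) → (45.071,122.497) → (39.172,116.030)

[2] `<path>` cubic bezier, #ff8800→engrave S301 F3899: (67.610,68.525) → (64.978,68.502) → (60.434,72.303) → (55.691,77.418) → (52.464,81.335) → (52.467,81.545) → (57.414,75.537)

[3] `<polygon>` rectangle, #ff8800→engrave S301 F3899: (35.749,155.602) → (44.418,155.602) → (44.418,82.516) → (35.749,82.516) → (35.749,155.602) (closed)

[4] `<polyline>` open polyline, #ff8800→engrave S301 F3899: (111.495,61.691) → (13.638,220.872) → (13.379,103.622) → (6.928,69.787) → (9.677,29.253) → (107.364,172.236)

G21
G90
G0 X39.480 Y218.969
M3 S788
G01 X47.053 Y207.127 F1329
G01 X50.866 Y186.757
G01 X51.451 Y162.662
G01 X49.341 Y139.641
G01 X45.071 Y122.497
G01 X39.172 Y116.030
G0 X67.610 Y68.525
M3 S301
G01 X64.978 Y68.502 F3899
G01 X60.434 Y72.303
G01 X55.691 Y77.418
G01 X52.464 Y81.335
G01 X52.467 Y81.545
G01 X57.414 Y75.537
G0 X35.749 Y155.602
M3 S301
G01 X44.418 Y155.602 F3899
G01 X44.418 Y82.516
G01 X35.749 Y82.516
G01 X35.749 Y155.602
G0 X111.495 Y61.691
M3 S301
G01 X13.638 Y220.872 F3899
G01 X13.379 Y103.622
G01 X6.928 Y69.787
G01 X9.677 Y29.253
G01 X107.364 Y172.236
M5
G0 X0.000 Y0.000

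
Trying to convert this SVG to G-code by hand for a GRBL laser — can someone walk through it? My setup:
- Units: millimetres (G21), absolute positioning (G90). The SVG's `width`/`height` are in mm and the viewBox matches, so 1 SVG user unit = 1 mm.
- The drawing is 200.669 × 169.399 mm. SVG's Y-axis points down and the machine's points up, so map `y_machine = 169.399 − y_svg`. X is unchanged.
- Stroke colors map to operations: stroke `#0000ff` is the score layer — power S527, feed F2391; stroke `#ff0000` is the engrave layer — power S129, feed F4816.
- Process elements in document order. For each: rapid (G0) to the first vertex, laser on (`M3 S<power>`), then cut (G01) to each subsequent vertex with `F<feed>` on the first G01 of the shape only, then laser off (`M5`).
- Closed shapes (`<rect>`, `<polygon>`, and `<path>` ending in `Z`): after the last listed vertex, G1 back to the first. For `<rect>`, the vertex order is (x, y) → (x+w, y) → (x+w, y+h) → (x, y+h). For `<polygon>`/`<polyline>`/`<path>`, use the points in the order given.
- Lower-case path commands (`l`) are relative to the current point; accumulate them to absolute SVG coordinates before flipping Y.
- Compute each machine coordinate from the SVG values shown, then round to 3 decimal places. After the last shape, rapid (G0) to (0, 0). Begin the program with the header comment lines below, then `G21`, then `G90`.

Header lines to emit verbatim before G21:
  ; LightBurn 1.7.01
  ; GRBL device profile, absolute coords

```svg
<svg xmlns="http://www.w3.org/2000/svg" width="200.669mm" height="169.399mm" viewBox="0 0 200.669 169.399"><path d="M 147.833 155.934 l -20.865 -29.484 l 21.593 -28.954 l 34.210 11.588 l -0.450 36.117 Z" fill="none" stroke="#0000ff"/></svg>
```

Since the viewBox matches the mm dimensions, user units are millimetres directly. The only transform is the Y-flip y_m = 169.399 − y_svg.

Shape 1 is a regular polygon drawn with `<path>`. Its stroke #0000ff means score at S527, F2391. After flipping Y the toolpath is (147.833,13.465) → (126.968,42.949) → (148.561,71.903) → (182.771,60.315) → (182.321,24.198) → (147.833,13.465), returning to the start.

; LightBurn 1.7.01
; GRBL device profile, absolute coords
G21
G90
G0 X147.833 Y13.465
M3 S527
G01 X126.968 Y42.949 F2391
G01 X148.561 Y71.903
G01 X182.771 Y60.315
G01 X182.321 Y24.198
G01 X147.833 Y13.465
M5
G0 X0.000 Y0.000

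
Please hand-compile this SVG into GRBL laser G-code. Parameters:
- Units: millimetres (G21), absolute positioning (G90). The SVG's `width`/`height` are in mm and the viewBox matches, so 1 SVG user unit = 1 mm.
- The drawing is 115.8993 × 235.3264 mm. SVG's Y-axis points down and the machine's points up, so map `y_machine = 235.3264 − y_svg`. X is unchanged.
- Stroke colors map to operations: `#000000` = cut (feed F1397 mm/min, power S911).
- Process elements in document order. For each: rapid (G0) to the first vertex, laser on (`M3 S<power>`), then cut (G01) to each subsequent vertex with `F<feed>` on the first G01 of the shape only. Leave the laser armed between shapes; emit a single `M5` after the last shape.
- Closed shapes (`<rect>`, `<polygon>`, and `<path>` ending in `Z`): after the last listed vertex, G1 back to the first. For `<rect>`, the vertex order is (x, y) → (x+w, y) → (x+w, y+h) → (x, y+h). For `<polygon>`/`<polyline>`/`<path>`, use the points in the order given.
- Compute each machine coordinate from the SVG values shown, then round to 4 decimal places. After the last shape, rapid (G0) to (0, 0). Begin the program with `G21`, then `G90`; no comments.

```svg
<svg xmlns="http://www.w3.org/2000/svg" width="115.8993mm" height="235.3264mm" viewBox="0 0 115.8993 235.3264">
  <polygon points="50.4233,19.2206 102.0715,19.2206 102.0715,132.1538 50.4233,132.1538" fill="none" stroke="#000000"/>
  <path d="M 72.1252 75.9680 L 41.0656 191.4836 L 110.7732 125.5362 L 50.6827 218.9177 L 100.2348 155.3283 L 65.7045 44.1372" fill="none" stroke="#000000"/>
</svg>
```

G21
G90
G0 X50.4233 Y216.1058
M3 S911
G01 X102.0715 Y216.1058 F1397
G01 X102.0715 Y103.1726
G01 X50.4233 Y103.1726
G01 X50.4233 Y216.1058
G0 X72.1252 Y159.3584
M3 S911
G01 X41.0656 Y43.8428 F1397
G01 X110.7732 Y109.7902
G01 X50.6827 Y16.4087
G01 X100.2348 Y79.9981
G01 X65.7045 Y191.1892
M5
G0 X0.0000 Y0.0000

Since the viewBox matches the mm dimensions, user units are millimetres directly. The only transform is the Y-flip y_m = 235.3264 − y_svg.

Shape 1 is a rectangle drawn with `<polygon>`. Its stroke #000000 means cut at S911, F1397. After flipping Y the toolpath is (50.4233,216.1058) → (102.0715,216.1058) → (102.0715,103.1726) → (50.4233,103.1726) → (50.4233,216.1058), returning to the start.

Shape 2 is a open polyline drawn with `<path>`. Its stroke #000000 means cut at S911, F1397. After flipping Y the toolpath is (72.1252,159.3584) → (41.0656,43.8428) → (110.7732,109.7902) → (50.6827,16.4087) → (100.2348,79.9981) → (65.7045,191.1892).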